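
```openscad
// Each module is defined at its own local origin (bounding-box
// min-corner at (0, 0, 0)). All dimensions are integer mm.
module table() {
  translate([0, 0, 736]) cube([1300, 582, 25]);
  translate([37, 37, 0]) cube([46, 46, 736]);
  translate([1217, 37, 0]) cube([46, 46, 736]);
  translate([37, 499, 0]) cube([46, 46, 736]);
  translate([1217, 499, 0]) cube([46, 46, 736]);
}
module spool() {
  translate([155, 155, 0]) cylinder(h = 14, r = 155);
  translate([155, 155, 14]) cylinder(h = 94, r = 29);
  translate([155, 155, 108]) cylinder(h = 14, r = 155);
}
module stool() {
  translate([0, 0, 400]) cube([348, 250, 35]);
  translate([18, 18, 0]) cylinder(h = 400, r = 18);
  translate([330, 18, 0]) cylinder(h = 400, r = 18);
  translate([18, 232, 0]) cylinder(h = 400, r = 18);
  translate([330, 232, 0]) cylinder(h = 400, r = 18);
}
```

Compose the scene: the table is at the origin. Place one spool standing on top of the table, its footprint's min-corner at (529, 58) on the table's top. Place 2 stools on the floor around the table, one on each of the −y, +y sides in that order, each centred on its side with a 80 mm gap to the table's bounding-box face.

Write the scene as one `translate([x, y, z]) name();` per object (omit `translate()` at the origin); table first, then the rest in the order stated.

table();
translate([529, 58, 761]) spool();
translate([476, -330, 0]) stool();
translate([476, 662, 0]) stool();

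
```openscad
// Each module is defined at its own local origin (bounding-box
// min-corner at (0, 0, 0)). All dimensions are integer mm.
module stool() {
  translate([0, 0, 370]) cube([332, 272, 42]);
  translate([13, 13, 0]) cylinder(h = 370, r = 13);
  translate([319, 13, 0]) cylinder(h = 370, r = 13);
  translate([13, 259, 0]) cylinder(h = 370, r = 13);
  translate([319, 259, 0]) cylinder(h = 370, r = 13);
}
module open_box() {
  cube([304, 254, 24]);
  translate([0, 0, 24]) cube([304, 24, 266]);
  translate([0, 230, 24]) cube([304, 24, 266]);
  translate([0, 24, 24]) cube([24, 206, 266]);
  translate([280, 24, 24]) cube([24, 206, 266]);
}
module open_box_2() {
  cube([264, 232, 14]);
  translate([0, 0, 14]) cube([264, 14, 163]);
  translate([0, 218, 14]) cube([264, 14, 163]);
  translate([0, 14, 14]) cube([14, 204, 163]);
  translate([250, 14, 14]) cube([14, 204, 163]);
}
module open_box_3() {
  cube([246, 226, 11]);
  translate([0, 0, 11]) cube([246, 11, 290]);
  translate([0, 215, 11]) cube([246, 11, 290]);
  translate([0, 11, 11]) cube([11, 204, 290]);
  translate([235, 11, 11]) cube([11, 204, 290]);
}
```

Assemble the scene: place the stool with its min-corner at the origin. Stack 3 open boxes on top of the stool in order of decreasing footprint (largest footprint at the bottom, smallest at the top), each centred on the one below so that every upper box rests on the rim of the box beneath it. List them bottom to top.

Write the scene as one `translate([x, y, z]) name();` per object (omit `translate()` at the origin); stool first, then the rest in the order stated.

stool();
translate([14, 9, 412]) open_box();
translate([34, 20, 702]) open_box_2();
translate([43, 23, 879]) open_box_3();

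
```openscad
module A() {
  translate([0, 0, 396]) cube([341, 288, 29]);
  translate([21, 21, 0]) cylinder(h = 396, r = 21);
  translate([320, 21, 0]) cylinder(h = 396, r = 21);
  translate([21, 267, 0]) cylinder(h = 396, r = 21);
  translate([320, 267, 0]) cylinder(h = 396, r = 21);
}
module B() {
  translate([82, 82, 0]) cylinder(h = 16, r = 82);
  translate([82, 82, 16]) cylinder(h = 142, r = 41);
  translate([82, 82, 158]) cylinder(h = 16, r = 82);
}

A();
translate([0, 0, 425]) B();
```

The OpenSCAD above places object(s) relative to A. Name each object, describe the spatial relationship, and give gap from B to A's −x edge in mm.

A is a stool. B is a spool. The spool is on top of the stool. The gap from the spool to the stool's −x edge is 0 mm.

The spool's min-x is at 0; the stool's min-x is 0; gap = 0 mm.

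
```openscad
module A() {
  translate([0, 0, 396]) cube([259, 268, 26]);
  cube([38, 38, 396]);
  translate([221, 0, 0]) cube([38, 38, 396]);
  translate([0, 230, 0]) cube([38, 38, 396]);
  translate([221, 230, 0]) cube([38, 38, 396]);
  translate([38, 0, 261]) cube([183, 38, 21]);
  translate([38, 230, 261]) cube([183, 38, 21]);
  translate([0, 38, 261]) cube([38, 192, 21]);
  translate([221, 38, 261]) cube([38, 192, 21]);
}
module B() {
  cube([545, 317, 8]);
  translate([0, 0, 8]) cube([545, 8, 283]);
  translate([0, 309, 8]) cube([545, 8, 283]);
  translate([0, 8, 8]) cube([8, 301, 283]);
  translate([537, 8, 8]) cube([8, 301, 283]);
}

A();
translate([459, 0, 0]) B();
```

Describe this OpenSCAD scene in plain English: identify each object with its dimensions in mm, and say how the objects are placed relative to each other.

A is a four-legged stool. The seat is 259×268 mm, 26 mm thick, top at z = 422 mm. It stands on four square legs, each 38×38 mm in cross-section, from z = 0 to the seat underside, each flush with a corner of the seat. Four stretchers, 38 mm wide and 21 mm tall, connect adjacent legs with their undersides at z = 261 mm, each running between the inner faces of the legs it joins and aligned with the legs' outer faces on the other axis.

B is an open-topped rectangular box: outside dimensions 545×317×291 mm, with a uniform wall and base thickness of 8 mm. The base is a full 545×317 slab on the floor; four walls sit on top of the base. The front and back walls (the −y and +y sides) span the full width; the two side walls fit between them.

The open box is on the floor beside the stool on its +x side.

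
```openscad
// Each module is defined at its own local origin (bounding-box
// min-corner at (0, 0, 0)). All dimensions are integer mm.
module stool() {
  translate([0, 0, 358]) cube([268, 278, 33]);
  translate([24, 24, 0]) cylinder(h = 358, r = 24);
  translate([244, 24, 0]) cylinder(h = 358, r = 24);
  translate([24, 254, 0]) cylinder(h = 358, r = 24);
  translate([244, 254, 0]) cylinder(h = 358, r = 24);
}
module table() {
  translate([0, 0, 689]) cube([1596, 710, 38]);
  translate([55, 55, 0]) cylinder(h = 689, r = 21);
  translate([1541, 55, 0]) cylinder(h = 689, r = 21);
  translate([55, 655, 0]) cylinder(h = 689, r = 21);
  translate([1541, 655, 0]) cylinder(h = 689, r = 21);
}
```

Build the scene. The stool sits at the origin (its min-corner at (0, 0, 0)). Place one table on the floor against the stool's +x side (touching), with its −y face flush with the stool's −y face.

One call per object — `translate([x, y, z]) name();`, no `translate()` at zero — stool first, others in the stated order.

stool();
translate([268, 0, 0]) table();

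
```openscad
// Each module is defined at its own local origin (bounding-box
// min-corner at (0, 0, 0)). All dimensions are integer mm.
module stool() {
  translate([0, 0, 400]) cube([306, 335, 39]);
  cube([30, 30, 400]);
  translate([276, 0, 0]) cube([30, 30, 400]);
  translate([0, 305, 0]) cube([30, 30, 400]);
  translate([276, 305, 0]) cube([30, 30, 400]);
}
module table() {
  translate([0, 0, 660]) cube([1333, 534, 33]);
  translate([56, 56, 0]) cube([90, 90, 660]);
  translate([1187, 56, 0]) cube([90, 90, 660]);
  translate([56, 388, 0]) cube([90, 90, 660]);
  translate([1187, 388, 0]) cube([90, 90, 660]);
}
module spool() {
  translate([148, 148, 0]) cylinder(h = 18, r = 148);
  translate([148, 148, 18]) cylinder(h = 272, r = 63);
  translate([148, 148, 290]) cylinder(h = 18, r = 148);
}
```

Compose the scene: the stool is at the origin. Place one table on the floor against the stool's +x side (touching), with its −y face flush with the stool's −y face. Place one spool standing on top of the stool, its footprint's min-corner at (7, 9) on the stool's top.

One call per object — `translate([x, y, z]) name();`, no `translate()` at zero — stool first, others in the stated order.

stool();
translate([306, 0, 0]) table();
translate([7, 9, 439]) spool();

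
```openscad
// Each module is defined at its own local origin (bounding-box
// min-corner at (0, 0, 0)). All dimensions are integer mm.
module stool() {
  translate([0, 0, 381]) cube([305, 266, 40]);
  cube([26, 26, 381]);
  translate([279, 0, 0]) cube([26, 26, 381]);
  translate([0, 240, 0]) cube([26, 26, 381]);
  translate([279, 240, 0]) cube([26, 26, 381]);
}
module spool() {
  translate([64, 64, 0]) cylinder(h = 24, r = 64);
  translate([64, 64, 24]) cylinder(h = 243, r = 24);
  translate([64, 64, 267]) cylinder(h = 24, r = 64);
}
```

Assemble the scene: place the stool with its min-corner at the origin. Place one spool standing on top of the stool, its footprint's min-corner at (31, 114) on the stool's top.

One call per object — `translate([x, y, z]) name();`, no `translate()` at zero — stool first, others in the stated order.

stool();
translate([31, 114, 421]) spool();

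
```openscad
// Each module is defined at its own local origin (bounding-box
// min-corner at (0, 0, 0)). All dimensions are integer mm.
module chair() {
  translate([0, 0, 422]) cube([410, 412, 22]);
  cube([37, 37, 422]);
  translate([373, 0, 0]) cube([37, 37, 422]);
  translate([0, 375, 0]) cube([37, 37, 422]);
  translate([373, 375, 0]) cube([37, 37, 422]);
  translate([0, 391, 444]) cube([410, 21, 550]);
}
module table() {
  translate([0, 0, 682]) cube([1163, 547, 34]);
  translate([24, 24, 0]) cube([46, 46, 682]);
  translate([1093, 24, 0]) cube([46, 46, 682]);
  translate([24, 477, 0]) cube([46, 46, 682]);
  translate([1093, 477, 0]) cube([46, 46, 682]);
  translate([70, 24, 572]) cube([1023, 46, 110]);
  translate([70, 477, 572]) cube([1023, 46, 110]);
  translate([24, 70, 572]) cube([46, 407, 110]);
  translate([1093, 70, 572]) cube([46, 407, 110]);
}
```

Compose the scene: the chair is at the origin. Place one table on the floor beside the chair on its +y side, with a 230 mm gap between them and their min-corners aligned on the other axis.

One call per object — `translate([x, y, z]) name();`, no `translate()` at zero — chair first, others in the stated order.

chair();
translate([0, 642, 0]) table();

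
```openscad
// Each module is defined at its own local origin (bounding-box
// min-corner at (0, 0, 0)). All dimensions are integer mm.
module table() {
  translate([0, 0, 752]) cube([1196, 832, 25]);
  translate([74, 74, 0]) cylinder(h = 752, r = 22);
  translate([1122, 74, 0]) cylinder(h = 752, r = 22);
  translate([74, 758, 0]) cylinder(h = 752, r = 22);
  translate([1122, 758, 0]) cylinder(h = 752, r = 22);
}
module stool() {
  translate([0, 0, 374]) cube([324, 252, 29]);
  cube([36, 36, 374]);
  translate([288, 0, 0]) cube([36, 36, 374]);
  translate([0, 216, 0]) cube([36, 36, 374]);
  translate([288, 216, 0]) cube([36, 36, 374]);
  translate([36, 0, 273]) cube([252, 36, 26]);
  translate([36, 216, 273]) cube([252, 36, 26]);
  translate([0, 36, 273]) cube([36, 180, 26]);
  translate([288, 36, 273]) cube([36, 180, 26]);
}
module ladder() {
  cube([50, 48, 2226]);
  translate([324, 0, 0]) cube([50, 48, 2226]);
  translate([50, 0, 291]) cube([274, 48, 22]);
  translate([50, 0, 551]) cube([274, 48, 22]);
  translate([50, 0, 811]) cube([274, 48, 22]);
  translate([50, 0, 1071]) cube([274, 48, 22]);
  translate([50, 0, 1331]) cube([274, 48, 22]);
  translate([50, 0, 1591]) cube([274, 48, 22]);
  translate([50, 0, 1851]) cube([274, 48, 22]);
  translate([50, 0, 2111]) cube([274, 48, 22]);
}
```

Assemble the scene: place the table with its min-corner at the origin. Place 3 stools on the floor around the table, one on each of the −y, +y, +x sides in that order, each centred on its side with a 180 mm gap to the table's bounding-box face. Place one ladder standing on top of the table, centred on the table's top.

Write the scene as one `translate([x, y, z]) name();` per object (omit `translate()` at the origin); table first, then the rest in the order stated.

table();
translate([436, -432, 0]) stool();
translate([436, 1012, 0]) stool();
translate([1376, 290, 0]) stool();
translate([411, 392, 777]) ladder();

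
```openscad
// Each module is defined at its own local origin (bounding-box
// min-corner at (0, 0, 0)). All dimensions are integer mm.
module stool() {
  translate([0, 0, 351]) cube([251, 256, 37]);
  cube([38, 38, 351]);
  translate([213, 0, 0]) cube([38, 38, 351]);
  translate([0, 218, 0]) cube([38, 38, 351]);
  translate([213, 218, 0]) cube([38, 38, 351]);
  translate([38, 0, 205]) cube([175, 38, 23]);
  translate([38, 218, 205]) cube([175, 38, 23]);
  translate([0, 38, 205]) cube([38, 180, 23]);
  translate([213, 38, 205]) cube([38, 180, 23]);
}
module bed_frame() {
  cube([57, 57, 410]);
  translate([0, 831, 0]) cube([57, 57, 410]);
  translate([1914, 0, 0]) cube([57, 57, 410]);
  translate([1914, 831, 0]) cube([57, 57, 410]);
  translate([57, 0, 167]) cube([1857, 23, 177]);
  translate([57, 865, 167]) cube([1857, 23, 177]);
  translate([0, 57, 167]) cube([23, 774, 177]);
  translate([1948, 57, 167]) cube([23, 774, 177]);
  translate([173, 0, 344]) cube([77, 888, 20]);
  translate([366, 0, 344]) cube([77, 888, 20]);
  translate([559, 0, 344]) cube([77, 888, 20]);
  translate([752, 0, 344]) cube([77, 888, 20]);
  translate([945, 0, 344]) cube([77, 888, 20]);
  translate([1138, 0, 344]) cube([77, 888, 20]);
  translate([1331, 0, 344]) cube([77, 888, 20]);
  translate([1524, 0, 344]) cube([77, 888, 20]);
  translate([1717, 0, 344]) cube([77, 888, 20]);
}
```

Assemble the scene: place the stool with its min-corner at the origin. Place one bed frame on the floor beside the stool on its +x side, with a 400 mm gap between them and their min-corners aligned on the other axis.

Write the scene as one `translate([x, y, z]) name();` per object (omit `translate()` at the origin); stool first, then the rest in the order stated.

stool();
translate([651, 0, 0]) bed_frame();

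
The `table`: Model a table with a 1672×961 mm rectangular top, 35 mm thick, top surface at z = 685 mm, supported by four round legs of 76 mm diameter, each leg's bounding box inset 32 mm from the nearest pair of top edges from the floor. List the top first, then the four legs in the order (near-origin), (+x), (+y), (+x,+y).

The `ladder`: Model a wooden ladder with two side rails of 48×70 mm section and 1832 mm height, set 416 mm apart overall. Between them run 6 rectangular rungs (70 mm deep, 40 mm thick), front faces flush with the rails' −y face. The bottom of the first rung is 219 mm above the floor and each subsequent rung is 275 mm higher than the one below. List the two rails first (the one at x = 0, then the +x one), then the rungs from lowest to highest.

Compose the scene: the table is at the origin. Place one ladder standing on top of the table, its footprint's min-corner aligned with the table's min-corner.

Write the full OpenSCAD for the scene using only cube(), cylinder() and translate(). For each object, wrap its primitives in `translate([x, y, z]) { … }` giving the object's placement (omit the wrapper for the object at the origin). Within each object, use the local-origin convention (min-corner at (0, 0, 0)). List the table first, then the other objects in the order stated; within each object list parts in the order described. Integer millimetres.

translate([0, 0, 650]) cube([1672, 961, 35]);
translate([70, 70, 0]) cylinder(h = 650, r = 38);
translate([1602, 70, 0]) cylinder(h = 650, r = 38);
translate([70, 891, 0]) cylinder(h = 650, r = 38);
translate([1602, 891, 0]) cylinder(h = 650, r = 38);
translate([0, 0, 685]) {
  cube([48, 70, 1832]);
  translate([368, 0, 0]) cube([48, 70, 1832]);
  translate([48, 0, 219]) cube([320, 70, 40]);
  translate([48, 0, 494]) cube([320, 70, 40]);
  translate([48, 0, 769]) cube([320, 70, 40]);
  translate([48, 0, 1044]) cube([320, 70, 40]);
  translate([48, 0, 1319]) cube([320, 70, 40]);
  translate([48, 0, 1594]) cube([320, 70, 40]);
}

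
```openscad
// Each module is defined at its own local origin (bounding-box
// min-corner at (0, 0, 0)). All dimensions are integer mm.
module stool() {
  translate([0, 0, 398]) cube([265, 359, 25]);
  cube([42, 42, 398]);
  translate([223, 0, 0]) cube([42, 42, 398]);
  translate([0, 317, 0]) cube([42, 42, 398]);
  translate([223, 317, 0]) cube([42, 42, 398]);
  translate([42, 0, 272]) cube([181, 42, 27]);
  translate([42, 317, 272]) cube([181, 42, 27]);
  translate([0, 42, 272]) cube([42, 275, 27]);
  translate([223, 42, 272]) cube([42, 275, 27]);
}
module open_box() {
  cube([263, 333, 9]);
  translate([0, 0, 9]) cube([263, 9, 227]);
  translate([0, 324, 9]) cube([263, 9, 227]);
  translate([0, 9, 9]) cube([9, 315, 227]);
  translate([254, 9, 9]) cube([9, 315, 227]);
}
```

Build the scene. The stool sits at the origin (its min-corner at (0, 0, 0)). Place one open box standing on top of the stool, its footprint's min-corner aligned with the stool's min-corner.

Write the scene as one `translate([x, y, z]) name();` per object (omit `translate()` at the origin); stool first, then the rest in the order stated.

stool();
translate([0, 0, 423]) open_box();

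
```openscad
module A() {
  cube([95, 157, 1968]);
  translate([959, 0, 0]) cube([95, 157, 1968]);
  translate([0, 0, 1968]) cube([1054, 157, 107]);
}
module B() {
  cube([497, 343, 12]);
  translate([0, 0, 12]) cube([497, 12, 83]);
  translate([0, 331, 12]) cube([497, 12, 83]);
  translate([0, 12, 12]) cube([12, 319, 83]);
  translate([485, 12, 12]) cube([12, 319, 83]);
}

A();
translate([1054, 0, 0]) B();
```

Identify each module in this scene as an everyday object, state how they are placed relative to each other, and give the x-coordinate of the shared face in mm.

The door frame's +x face and the open box's −x face are both at x = 1054 mm.

A is a door frame. B is an open box. The open box is against the door frame's +x side, with their −y faces flush. The x-coordinate of the shared face is 1054 mm.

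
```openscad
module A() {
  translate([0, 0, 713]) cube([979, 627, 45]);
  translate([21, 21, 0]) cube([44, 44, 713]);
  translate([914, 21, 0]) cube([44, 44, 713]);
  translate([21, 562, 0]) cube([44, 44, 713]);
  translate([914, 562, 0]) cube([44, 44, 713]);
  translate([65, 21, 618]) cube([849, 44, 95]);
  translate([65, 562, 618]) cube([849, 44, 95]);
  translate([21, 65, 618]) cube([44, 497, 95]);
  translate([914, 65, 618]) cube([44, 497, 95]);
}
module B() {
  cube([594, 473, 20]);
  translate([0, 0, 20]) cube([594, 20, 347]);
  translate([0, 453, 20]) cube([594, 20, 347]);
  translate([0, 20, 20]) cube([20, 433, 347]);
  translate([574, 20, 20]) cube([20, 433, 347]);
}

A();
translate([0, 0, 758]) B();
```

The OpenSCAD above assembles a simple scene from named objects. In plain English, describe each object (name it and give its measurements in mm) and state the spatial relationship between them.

A is a table: top 979 mm (x) × 627 mm (y), 45 mm thick, upper face at z = 758 mm, on four 44×44 mm square legs, each inset 21 mm from the nearest pair of top edges, running from z = 0 to the bottom of the top. Four apron rails, 44 mm thick and 95 mm tall, run between adjacent legs with their top edges flush with the underside of the top and their outer faces flush with the legs' outer faces.

B is an open-topped rectangular box: outside dimensions 594×473×367 mm, with a uniform wall and base thickness of 20 mm. The base is a full 594×473 slab on the floor; four walls sit on top of the base. The front and back walls (the −y and +y sides) span the full width; the two side walls fit between them.

The open box is on top of the table.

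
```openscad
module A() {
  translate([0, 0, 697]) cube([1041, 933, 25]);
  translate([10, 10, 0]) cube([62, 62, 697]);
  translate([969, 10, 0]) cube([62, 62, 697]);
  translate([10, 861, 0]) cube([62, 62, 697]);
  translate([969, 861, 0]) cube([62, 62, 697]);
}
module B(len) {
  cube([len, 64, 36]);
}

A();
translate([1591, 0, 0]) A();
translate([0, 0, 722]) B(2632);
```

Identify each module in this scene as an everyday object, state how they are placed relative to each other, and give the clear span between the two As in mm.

A is a table. B is a beam. A beam spans the tops of two tables. The clear span between the two tables is 550 mm.

Second table starts at x = 1591; first ends at x = 1041; clear span = 1591 − 1041 = 550 mm.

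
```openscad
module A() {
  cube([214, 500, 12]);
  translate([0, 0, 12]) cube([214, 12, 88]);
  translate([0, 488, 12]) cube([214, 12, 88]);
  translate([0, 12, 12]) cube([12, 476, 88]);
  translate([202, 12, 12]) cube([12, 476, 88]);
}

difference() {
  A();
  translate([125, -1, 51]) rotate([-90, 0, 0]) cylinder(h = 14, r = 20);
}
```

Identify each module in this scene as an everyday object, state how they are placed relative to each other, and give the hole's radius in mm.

A is an open box. The open box has a circular hole through its front wall. The hole's radius is 20 mm.

The subtracted cylinder has r = 20 mm.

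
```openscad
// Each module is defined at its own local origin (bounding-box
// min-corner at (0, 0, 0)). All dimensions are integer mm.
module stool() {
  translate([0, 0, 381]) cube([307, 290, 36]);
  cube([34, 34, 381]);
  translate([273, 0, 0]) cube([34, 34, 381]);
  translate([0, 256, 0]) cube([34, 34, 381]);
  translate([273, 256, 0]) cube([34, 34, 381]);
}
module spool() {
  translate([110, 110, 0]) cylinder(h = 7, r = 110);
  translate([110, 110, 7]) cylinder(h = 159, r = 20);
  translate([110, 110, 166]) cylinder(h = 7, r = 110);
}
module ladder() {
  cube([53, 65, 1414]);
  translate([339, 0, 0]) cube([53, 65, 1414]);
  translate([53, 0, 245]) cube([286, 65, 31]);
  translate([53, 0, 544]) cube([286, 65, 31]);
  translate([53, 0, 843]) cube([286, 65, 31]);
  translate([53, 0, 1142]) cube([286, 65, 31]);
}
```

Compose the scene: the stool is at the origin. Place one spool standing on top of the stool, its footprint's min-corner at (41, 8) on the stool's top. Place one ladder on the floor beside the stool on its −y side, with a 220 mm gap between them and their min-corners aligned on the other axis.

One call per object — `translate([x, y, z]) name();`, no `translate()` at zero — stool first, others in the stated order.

stool();
translate([41, 8, 417]) spool();
translate([0, -285, 0]) ladder();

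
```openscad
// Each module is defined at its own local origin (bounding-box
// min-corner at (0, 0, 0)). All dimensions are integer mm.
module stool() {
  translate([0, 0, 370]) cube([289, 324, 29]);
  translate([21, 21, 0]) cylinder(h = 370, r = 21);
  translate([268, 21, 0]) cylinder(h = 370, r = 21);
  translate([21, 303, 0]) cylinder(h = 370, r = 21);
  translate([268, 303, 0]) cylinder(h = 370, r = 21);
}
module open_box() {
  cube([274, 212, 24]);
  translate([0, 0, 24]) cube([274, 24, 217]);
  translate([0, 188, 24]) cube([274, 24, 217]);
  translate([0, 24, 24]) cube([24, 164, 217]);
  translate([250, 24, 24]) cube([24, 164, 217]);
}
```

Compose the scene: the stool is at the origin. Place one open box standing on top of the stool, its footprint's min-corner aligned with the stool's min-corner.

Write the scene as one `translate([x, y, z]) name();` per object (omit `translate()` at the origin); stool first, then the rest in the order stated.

stool();
translate([0, 0, 399]) open_box();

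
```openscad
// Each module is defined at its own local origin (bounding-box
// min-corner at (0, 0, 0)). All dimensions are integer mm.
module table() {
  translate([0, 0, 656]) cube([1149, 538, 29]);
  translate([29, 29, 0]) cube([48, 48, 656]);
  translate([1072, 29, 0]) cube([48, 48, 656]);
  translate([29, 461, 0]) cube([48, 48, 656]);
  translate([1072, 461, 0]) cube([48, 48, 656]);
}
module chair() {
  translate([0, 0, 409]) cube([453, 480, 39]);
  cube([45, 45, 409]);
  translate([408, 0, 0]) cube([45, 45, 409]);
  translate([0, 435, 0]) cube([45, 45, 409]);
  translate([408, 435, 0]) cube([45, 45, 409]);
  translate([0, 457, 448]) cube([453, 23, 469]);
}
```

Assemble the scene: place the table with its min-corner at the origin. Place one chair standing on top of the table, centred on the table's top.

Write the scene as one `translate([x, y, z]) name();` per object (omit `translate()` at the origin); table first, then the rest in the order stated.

table();
translate([348, 29, 685]) chair();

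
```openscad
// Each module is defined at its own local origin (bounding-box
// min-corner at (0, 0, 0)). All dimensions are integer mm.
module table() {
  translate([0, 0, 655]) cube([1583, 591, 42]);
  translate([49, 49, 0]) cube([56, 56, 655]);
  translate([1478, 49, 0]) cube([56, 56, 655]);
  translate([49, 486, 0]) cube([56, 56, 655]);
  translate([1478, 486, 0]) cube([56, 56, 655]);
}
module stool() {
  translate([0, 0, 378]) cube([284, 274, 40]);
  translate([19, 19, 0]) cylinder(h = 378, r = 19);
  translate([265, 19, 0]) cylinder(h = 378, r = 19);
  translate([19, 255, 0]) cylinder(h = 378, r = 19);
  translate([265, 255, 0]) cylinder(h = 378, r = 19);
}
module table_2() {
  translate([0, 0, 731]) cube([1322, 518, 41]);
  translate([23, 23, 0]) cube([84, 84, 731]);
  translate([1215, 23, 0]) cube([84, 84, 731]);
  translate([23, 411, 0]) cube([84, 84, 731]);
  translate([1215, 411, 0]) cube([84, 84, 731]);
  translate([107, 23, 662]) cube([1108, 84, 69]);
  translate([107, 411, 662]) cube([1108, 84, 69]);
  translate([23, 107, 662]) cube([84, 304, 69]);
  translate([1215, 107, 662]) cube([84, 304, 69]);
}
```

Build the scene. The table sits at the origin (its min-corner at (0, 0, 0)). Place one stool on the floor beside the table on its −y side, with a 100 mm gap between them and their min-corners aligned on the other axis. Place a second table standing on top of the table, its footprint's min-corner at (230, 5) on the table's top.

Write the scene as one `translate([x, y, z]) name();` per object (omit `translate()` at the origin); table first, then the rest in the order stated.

table();
translate([0, -374, 0]) stool();
translate([230, 5, 697]) table_2();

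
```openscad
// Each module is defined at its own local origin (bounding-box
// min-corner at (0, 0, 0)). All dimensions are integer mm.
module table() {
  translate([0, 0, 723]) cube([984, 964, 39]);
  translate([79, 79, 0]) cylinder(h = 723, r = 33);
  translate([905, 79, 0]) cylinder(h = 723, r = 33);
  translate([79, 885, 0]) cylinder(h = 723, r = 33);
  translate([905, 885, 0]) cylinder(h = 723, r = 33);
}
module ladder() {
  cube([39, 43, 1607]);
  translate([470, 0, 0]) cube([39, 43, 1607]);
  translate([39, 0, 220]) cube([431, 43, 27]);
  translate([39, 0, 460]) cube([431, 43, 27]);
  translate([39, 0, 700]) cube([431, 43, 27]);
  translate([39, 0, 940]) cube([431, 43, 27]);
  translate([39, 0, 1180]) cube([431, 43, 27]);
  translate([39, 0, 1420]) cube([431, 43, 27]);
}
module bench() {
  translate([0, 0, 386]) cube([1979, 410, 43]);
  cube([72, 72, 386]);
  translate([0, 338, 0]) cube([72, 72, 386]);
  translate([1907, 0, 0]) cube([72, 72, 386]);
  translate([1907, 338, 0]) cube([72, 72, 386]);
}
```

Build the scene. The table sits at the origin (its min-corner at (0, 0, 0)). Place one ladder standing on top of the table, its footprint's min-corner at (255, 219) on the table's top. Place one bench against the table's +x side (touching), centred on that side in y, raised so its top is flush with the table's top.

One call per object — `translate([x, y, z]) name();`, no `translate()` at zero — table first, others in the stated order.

table();
translate([255, 219, 762]) ladder();
translate([984, 277, 333]) bench();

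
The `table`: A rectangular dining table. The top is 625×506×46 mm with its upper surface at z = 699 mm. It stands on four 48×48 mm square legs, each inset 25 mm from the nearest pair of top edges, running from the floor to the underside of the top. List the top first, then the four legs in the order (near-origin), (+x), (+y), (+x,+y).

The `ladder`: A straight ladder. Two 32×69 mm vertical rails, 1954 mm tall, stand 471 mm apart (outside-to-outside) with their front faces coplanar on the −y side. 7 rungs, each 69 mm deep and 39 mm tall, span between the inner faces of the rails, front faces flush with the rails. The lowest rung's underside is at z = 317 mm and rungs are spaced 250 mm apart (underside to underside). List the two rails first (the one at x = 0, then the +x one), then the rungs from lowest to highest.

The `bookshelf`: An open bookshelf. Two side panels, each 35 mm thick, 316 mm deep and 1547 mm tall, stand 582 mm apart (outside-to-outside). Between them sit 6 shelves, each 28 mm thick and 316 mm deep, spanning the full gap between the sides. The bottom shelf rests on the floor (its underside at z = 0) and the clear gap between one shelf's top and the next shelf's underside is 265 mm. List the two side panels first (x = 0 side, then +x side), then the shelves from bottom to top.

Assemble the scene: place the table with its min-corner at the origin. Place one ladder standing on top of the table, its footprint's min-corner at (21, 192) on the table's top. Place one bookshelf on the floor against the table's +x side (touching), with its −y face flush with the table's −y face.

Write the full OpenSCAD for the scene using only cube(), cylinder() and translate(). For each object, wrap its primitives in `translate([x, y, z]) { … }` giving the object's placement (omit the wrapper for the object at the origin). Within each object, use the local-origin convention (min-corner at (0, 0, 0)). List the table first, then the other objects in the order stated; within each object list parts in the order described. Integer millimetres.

translate([0, 0, 653]) cube([625, 506, 46]);
translate([25, 25, 0]) cube([48, 48, 653]);
translate([552, 25, 0]) cube([48, 48, 653]);
translate([25, 433, 0]) cube([48, 48, 653]);
translate([552, 433, 0]) cube([48, 48, 653]);
translate([21, 192, 699]) {
  cube([32, 69, 1954]);
  translate([439, 0, 0]) cube([32, 69, 1954]);
  translate([32, 0, 317]) cube([407, 69, 39]);
  translate([32, 0, 567]) cube([407, 69, 39]);
  translate([32, 0, 817]) cube([407, 69, 39]);
  translate([32, 0, 1067]) cube([407, 69, 39]);
  translate([32, 0, 1317]) cube([407, 69, 39]);
  translate([32, 0, 1567]) cube([407, 69, 39]);
  translate([32, 0, 1817]) cube([407, 69, 39]);
}
translate([625, 0, 0]) {
  cube([35, 316, 1547]);
  translate([547, 0, 0]) cube([35, 316, 1547]);
  translate([35, 0, 0]) cube([512, 316, 28]);
  translate([35, 0, 293]) cube([512, 316, 28]);
  translate([35, 0, 586]) cube([512, 316, 28]);
  translate([35, 0, 879]) cube([512, 316, 28]);
  translate([35, 0, 1172]) cube([512, 316, 28]);
  translate([35, 0, 1465]) cube([512, 316, 28]);
}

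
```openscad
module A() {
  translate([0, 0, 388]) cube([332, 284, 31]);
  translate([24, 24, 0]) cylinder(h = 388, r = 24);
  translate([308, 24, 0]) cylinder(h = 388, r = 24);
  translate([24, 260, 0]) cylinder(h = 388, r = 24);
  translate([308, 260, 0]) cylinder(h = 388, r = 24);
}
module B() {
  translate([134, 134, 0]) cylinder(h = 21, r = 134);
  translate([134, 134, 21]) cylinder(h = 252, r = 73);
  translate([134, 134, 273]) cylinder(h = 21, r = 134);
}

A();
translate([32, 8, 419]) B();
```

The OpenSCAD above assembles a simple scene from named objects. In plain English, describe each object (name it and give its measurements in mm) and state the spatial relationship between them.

A is a four-legged stool. The seat is a 332×284×31 mm slab whose top surface is at z = 419 mm; four round legs, each 48 mm in diameter, run from the floor (z = 0) to the underside of the seat, each leg's axis is inset half a diameter from the nearest pair of seat edges (so the leg's bounding box is flush with the corner).

B is a spool: two coaxial disc flanges of radius 134 mm and thickness 21 mm, joined by a core cylinder of radius 73 mm and height 252 mm. The lower flange rests on z = 0 and the three cylinders share a vertical axis.

The spool is on top of the stool, centred.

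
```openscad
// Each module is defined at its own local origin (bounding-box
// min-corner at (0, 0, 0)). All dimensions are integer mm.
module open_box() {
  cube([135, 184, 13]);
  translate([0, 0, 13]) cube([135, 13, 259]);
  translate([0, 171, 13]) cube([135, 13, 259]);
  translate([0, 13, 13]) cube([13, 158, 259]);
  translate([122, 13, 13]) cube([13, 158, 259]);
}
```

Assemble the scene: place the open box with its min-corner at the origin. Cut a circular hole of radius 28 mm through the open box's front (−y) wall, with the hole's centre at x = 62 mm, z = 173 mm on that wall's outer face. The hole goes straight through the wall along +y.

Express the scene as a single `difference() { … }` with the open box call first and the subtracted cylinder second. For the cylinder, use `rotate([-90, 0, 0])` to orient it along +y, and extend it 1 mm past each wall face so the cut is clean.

difference() {
  open_box();
  translate([62, -1, 173]) rotate([-90, 0, 0]) cylinder(h = 15, r = 28);
}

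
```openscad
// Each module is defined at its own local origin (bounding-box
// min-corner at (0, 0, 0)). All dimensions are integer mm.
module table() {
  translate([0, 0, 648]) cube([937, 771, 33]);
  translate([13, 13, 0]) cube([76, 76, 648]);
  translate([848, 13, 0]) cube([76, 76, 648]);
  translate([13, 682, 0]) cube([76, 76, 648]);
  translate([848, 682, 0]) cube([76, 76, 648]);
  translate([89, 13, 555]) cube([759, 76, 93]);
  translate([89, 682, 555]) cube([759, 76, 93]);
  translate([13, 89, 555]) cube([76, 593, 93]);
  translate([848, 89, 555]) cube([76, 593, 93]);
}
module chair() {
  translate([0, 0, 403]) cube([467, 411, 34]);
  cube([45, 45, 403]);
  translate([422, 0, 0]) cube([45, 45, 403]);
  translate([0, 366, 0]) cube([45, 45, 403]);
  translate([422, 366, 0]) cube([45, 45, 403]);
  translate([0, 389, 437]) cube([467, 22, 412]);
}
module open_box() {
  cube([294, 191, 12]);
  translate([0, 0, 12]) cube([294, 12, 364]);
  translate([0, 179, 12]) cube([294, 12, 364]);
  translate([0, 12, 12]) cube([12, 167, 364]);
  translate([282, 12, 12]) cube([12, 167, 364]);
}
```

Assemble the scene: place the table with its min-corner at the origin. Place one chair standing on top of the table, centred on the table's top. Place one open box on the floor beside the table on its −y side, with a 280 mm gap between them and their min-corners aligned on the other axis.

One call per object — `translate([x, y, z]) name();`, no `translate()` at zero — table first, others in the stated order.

table();
translate([235, 180, 681]) chair();
translate([0, -471, 0]) open_box();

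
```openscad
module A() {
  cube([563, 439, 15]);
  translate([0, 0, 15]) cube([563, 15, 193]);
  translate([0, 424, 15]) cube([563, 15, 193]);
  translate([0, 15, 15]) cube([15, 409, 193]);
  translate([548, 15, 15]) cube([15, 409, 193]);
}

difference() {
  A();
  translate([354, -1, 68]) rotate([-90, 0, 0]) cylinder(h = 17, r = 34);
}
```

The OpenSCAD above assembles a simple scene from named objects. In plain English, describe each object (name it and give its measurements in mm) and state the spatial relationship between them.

A is an open storage box with external size 563×439×208 mm and wall thickness 15 mm (the base is also 15 mm thick). The base covers the whole footprint; the four walls stand on the base, with the y-facing walls full-width and the x-facing walls fitting between their inner faces.

The open box has a circular hole of radius 34 mm through its front wall, centred at (x = 354, z = 68).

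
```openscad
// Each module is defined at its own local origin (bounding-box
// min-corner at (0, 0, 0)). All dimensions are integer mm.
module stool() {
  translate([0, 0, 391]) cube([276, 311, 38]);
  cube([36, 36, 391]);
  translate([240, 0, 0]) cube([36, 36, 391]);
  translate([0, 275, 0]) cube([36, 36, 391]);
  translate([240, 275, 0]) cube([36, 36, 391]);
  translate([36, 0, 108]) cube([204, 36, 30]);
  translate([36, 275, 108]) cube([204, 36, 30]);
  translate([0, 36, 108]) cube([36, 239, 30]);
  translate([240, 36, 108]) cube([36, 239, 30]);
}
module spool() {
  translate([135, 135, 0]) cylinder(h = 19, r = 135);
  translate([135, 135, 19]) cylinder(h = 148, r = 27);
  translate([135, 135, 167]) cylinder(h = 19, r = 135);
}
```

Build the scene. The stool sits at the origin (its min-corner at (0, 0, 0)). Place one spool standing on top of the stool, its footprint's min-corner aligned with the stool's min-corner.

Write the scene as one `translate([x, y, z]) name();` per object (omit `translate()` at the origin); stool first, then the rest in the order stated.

stool();
translate([0, 0, 429]) spool();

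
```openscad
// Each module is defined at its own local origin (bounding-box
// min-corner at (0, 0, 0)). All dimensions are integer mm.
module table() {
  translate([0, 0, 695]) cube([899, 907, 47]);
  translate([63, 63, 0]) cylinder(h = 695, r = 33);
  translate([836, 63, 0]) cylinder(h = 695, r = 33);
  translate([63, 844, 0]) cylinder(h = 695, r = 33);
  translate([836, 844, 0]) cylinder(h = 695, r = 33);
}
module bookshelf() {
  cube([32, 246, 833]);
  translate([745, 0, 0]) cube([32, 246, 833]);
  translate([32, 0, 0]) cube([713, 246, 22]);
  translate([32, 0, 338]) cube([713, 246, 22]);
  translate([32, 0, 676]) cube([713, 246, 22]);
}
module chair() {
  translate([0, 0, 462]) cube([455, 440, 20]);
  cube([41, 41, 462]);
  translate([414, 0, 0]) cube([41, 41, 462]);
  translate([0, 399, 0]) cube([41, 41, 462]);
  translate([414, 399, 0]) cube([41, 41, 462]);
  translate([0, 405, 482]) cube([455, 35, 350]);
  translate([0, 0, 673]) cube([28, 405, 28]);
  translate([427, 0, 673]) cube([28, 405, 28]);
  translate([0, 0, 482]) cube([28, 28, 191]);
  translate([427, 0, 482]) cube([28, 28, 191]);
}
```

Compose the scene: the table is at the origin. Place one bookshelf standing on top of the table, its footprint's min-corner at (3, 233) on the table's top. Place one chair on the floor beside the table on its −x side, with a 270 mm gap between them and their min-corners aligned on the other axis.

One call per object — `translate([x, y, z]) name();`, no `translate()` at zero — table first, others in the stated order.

table();
translate([3, 233, 742]) bookshelf();
translate([-725, 0, 0]) chair();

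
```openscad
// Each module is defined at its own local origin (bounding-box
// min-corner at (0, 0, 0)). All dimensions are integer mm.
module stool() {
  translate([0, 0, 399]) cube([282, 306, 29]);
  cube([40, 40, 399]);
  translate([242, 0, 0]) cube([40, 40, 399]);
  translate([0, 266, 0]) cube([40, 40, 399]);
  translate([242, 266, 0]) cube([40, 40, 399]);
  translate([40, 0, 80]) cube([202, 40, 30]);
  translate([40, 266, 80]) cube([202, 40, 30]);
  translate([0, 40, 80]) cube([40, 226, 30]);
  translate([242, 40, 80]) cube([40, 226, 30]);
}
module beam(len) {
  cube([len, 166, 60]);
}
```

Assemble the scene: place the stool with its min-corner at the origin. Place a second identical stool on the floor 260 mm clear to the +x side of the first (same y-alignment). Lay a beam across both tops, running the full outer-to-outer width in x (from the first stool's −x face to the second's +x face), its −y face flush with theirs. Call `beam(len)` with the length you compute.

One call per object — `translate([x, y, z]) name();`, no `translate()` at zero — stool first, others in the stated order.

stool();
translate([542, 0, 0]) stool();
translate([0, 0, 428]) beam(824);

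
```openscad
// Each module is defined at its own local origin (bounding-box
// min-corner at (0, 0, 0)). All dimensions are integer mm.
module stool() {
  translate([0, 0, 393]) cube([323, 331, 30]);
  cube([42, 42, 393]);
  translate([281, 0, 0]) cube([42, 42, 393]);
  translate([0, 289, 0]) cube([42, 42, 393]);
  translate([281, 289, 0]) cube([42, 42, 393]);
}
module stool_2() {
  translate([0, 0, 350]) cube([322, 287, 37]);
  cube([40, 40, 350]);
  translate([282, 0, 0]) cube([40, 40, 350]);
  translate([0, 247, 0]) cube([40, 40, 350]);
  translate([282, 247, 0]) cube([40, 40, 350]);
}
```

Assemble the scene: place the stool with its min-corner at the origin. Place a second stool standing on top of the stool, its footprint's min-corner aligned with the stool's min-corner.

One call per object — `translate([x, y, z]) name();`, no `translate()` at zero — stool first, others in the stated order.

stool();
translate([0, 0, 423]) stool_2();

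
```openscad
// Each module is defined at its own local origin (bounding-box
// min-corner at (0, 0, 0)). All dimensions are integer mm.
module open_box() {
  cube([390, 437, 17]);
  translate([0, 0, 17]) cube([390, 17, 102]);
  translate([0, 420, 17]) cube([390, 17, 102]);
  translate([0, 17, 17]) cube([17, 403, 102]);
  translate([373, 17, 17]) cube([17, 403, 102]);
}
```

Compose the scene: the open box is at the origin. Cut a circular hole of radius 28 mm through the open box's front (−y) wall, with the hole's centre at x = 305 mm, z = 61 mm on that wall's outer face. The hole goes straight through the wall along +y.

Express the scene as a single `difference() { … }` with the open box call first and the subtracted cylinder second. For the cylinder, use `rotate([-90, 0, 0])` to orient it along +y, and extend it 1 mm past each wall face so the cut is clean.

difference() {
  open_box();
  translate([305, -1, 61]) rotate([-90, 0, 0]) cylinder(h = 19, r = 28);
}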